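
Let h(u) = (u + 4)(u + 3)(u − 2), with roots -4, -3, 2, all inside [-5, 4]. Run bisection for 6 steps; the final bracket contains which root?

2

m = -0.5, h(m) = -21.875 (−); new bracket [-0.5, 4]
m = 1.75, h(m) = -6.828125 (−); new bracket [1.75, 4]
m = 2.875, h(m) = 35.341797 (+); new bracket [1.75, 2.875]
m = 2.3125, h(m) = 10.4797 (+); new bracket [1.75, 2.3125]
m = 2.03125, h(m) = 0.9483 (+); new bracket [1.75, 2.03125]
m = 1.890625, h(m) = -3.151 (−); new bracket [1.890625, 2.03125]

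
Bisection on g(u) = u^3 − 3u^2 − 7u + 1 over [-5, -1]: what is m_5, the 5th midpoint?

m = -3, g(m) = -32 (−); new bracket [-3, -1]
m = -2, g(m) = -5 (−); new bracket [-2, -1]
m = -1.5, g(m) = 1.375 (+); new bracket [-2, -1.5]
m = -1.75, g(m) = -1.2969 (−); new bracket [-1.75, -1.5]
m = -1.625, g(m) = 0.1621 (+); new bracket [-1.75, -1.625]

-1.625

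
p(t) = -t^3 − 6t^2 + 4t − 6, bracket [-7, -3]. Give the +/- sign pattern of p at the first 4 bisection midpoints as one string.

---+

p(-5) = -51 < 0, so the root lies in [-7, -5]
p(-6) = -30 < 0, so the root lies in [-7, -6]
p(-6.5) = -10.875 < 0, so the root lies in [-7, -6.5]
p(-6.75) = 1.1719 > 0, so the root lies in [-6.75, -6.5]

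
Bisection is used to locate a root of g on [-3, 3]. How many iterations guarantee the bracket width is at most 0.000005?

21

Width after n steps is 6/2^n. Need 2^n ≥ 6/0.000005 = 1200000.
2^20 = 1048576 < 1200000 ≤ 2^21 = 2097152, so n = 21.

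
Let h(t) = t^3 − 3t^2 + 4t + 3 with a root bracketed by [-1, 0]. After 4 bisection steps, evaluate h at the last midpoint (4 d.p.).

midpoint -0.5: h = 0.125 > 0 → [-1, -0.5]
midpoint -0.75: h = -2.109375 < 0 → [-0.75, -0.5]
midpoint -0.625: h = -0.916016 < 0 → [-0.625, -0.5]
midpoint -0.5625: h = -0.3772 < 0 → [-0.5625, -0.5]

-0.3772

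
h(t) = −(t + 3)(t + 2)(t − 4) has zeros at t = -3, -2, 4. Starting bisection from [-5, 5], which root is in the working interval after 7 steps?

m = 0, h(m) = 24 (+); new bracket [0, 5]
m = 2.5, h(m) = 37.125 (+); new bracket [2.5, 5]
m = 3.75, h(m) = 9.703125 (+); new bracket [3.75, 5]
m = 4.375, h(m) = -17.6309 (−); new bracket [3.75, 4.375]
m = 4.0625, h(m) = -2.676 (−); new bracket [3.75, 4.0625]
m = 3.90625, h(m) = 3.8241 (+); new bracket [3.90625, 4.0625]
m = 3.984375, h(m) = 0.6531 (+); new bracket [3.984375, 4.0625]

4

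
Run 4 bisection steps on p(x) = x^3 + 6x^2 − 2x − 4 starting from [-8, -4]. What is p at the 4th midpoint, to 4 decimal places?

midpoint -6: p = 8 > 0 → [-8, -6]
midpoint -7: p = -39 < 0 → [-7, -6]
midpoint -6.5: p = -12.125 < 0 → [-6.5, -6]
midpoint -6.25: p = -1.2656 < 0 → [-6.25, -6]

-1.2656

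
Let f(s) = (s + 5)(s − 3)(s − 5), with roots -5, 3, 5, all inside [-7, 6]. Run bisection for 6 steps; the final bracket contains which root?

-5

f(-0.5) = 86.625 > 0, so the root lies in [-7, -0.5]
f(-3.75) = 73.828125 > 0, so the root lies in [-7, -3.75]
f(-5.375) = -32.583984 < 0, so the root lies in [-5.375, -3.75]
f(-4.5625) = 31.6384 > 0, so the root lies in [-5.375, -4.5625]
f(-4.96875) = 2.4825 > 0, so the root lies in [-5.375, -4.96875]
f(-5.171875) = -14.2868 < 0, so the root lies in [-5.171875, -4.96875]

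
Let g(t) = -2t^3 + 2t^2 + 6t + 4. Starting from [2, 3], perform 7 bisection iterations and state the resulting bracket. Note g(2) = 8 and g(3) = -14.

g(2.5) = 0.25 > 0, so the root lies in [2.5, 3]
g(2.75) = -5.96875 < 0, so the root lies in [2.5, 2.75]
g(2.625) = -2.644531 < 0, so the root lies in [2.5, 2.625]
g(2.5625) = -1.145 < 0, so the root lies in [2.5, 2.5625]
g(2.53125) = -0.4346 < 0, so the root lies in [2.5, 2.53125]
g(2.515625) = -0.0891 < 0, so the root lies in [2.5, 2.515625]
g(2.5078125) = 0.0812 > 0, so the root lies in [2.5078125, 2.515625]

[2.5078125, 2.515625]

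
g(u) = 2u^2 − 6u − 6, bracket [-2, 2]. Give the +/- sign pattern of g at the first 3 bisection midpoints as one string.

-+-

midpoint 0: g = -6 < 0 → [-2, 0]
midpoint -1: g = 2 > 0 → [-1, 0]
midpoint -0.5: g = -2.5 < 0 → [-1, -0.5]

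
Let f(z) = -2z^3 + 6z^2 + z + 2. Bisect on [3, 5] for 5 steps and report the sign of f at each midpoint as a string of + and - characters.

---++

f(4) = -26 < 0, so the root lies in [3, 4]
f(3.5) = -6.75 < 0, so the root lies in [3, 3.5]
f(3.25) = -0.03125 < 0, so the root lies in [3, 3.25]
f(3.125) = 2.6836 > 0, so the root lies in [3.125, 3.25]
f(3.1875) = 1.3774 > 0, so the root lies in [3.1875, 3.25]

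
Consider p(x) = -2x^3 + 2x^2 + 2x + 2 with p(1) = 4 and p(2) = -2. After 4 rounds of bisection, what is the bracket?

[1.8125, 1.875]

x = 1.5 gives p = 2.75, positive; keep [1.5, 2]
x = 1.75 gives p = 0.90625, positive; keep [1.75, 2]
x = 1.875 gives p = -0.402344, negative; keep [1.75, 1.875]
x = 1.8125 gives p = 0.2866, positive; keep [1.8125, 1.875]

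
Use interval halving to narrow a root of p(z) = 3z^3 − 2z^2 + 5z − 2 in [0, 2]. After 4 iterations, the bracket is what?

[0.375, 0.5]

z = 1 gives p = 4, positive; keep [0, 1]
z = 0.5 gives p = 0.375, positive; keep [0, 0.5]
z = 0.25 gives p = -0.828125, negative; keep [0.25, 0.5]
z = 0.375 gives p = -0.248, negative; keep [0.375, 0.5]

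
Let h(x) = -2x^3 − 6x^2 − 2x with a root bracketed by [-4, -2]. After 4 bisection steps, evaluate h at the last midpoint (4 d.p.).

x = -3 gives h = 6, positive; keep [-3, -2]
x = -2.5 gives h = -1.25, negative; keep [-3, -2.5]
x = -2.75 gives h = 1.71875, positive; keep [-2.75, -2.5]
x = -2.625 gives h = 0.082, positive; keep [-2.625, -2.5]

0.0820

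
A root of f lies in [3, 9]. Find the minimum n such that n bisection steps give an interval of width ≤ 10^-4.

Width after n steps is 6/2^n. Need 2^n ≥ 6/10^-4 = 60000.
2^15 = 32768 < 60000 ≤ 2^16 = 65536, so n = 16.

16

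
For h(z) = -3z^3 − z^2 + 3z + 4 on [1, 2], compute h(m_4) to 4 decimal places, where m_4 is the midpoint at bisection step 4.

-0.5681

midpoint 1.5: h = -3.875 < 0 → [1, 1.5]
midpoint 1.25: h = 0.328125 > 0 → [1.25, 1.5]
midpoint 1.375: h = -1.564453 < 0 → [1.25, 1.375]
midpoint 1.3125: h = -0.5681 < 0 → [1.25, 1.3125]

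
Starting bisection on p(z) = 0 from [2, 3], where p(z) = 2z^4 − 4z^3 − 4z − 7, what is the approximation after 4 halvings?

m = 2.5, p(m) = -1.375 (−); new bracket [2.5, 3]
m = 2.75, p(m) = 13.195312 (+); new bracket [2.5, 2.75]
m = 2.625, p(m) = 5.109863 (+); new bracket [2.5, 2.625]
m = 2.5625, p(m) = 1.6797 (+); new bracket [2.5, 2.5625]

2.5625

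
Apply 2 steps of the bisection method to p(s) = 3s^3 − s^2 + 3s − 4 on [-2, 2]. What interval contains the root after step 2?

s = 0 gives p = -4, negative; keep [0, 2]
s = 1 gives p = 1, positive; keep [0, 1]

[0, 1]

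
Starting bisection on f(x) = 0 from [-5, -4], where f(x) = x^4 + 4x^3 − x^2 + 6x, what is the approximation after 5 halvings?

m = -4.5, f(m) = -1.6875 (−); new bracket [-5, -4.5]
m = -4.75, f(m) = 29.316406 (+); new bracket [-4.75, -4.5]
m = -4.625, f(m) = 12.69165 (+); new bracket [-4.625, -4.5]
m = -4.5625, f(m) = 5.2319 (+); new bracket [-4.5625, -4.5]
m = -4.53125, f(m) = 1.706 (+); new bracket [-4.53125, -4.5]

-4.53125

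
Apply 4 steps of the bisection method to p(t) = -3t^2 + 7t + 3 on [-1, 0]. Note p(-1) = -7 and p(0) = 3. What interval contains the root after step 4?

midpoint -0.5: p = -1.25 < 0 → [-0.5, 0]
midpoint -0.25: p = 1.0625 > 0 → [-0.5, -0.25]
midpoint -0.375: p = -0.046875 < 0 → [-0.375, -0.25]
midpoint -0.3125: p = 0.5195 > 0 → [-0.375, -0.3125]

[-0.375, -0.3125]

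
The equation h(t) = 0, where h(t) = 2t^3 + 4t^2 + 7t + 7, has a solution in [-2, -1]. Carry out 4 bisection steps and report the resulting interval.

[-1.375, -1.3125]

h(-1.5) = -1.25 < 0, so the root lies in [-1.5, -1]
h(-1.25) = 0.59375 > 0, so the root lies in [-1.5, -1.25]
h(-1.375) = -0.261719 < 0, so the root lies in [-1.375, -1.25]
h(-1.3125) = 0.1812 > 0, so the root lies in [-1.375, -1.3125]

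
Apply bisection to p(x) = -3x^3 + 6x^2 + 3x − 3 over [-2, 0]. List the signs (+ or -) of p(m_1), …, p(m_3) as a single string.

midpoint -1: p = 3 > 0 → [-1, 0]
midpoint -0.5: p = -2.625 < 0 → [-1, -0.5]
midpoint -0.75: p = -0.609375 < 0 → [-1, -0.75]

+--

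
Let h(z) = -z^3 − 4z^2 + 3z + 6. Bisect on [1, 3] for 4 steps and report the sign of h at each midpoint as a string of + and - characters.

--+-

h(2) = -12 < 0, so the root lies in [1, 2]
h(1.5) = -1.875 < 0, so the root lies in [1, 1.5]
h(1.25) = 1.546875 > 0, so the root lies in [1.25, 1.5]
h(1.375) = -0.0371 < 0, so the root lies in [1.25, 1.375]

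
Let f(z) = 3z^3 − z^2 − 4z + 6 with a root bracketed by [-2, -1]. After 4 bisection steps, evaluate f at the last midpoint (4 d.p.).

z = -1.5 gives f = -0.375, negative; keep [-1.5, -1]
z = -1.25 gives f = 3.578125, positive; keep [-1.5, -1.25]
z = -1.375 gives f = 1.810547, positive; keep [-1.5, -1.375]
z = -1.4375 gives f = 0.7722, positive; keep [-1.5, -1.4375]

0.7722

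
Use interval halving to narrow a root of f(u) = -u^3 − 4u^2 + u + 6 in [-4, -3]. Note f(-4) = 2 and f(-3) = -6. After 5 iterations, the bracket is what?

[-3.875, -3.84375]

u = -3.5 gives f = -3.625, negative; keep [-4, -3.5]
u = -3.75 gives f = -1.265625, negative; keep [-4, -3.75]
u = -3.875 gives f = 0.248047, positive; keep [-3.875, -3.75]
u = -3.8125 gives f = -0.5378, negative; keep [-3.875, -3.8125]
u = -3.84375 gives f = -0.1523, negative; keep [-3.875, -3.84375]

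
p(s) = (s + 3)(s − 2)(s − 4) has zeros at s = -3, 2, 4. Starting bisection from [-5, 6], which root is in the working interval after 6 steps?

-3

s = 0.5 gives p = 18.375, positive; keep [-5, 0.5]
s = -2.25 gives p = 19.921875, positive; keep [-5, -2.25]
s = -3.625 gives p = -26.806641, negative; keep [-3.625, -2.25]
s = -2.9375 gives p = 2.1409, positive; keep [-3.625, -2.9375]
s = -3.28125 gives p = -10.8152, negative; keep [-3.28125, -2.9375]
s = -3.109375 gives p = -3.973, negative; keep [-3.109375, -2.9375]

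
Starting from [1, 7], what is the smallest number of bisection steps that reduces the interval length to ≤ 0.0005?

Width after n steps is 6/2^n. Need 2^n ≥ 6/0.0005 = 12000.
2^13 = 8192 < 12000 ≤ 2^14 = 16384, so n = 14.

14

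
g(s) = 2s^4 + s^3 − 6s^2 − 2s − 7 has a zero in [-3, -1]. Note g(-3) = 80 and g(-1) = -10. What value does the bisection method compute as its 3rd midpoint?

midpoint -2: g = -3 < 0 → [-3, -2]
midpoint -2.5: g = 23 > 0 → [-2.5, -2]
midpoint -2.25: g = 6.992188 > 0 → [-2.25, -2]

-2.25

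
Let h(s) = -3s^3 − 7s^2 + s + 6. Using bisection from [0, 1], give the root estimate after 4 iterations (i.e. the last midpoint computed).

0.8125

s = 0.5 gives h = 4.375, positive; keep [0.5, 1]
s = 0.75 gives h = 1.546875, positive; keep [0.75, 1]
s = 0.875 gives h = -0.494141, negative; keep [0.75, 0.875]
s = 0.8125 gives h = 0.5823, positive; keep [0.8125, 0.875]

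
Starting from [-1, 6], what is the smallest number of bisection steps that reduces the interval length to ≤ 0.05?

Width after n steps is 7/2^n. Need 2^n ≥ 7/0.05 = 140.
2^7 = 128 < 140 ≤ 2^8 = 256, so n = 8.

8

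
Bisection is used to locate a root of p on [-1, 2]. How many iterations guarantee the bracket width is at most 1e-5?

19

Width after n steps is 3/2^n. Need 2^n ≥ 3/1e-5 = 300000.
2^18 = 262144 < 300000 ≤ 2^19 = 524288, so n = 19.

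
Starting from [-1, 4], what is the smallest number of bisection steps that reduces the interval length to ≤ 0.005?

10

Width after n steps is 5/2^n. Need 2^n ≥ 5/0.005 = 1000.
2^9 = 512 < 1000 ≤ 2^10 = 1024, so n = 10.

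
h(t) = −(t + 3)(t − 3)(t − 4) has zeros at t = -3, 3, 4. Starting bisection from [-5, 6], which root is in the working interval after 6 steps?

midpoint 0.5: h = -30.625 < 0 → [-5, 0.5]
midpoint -2.25: h = -24.609375 < 0 → [-5, -2.25]
midpoint -3.625: h = 31.572266 > 0 → [-3.625, -2.25]
midpoint -2.9375: h = -2.5745 < 0 → [-3.625, -2.9375]
midpoint -3.28125: h = 12.8631 > 0 → [-3.28125, -2.9375]
midpoint -3.109375: h = 4.7506 > 0 → [-3.109375, -2.9375]

-3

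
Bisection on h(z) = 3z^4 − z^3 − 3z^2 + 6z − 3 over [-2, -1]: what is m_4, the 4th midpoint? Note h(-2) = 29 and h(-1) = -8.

-1.5625

h(-1.5) = -0.1875 < 0, so the root lies in [-2, -1.5]
h(-1.75) = 10.808594 > 0, so the root lies in [-1.75, -1.5]
h(-1.625) = 4.537842 > 0, so the root lies in [-1.625, -1.5]
h(-1.5625) = 1.9969 > 0, so the root lies in [-1.5625, -1.5]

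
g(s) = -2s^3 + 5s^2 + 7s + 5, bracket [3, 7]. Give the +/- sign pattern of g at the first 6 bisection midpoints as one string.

s = 5 gives g = -85, negative; keep [3, 5]
s = 4 gives g = -15, negative; keep [3, 4]
s = 3.5 gives g = 5, positive; keep [3.5, 4]
s = 3.75 gives g = -3.9062, negative; keep [3.5, 3.75]
s = 3.625 gives g = 0.8086, positive; keep [3.625, 3.75]
s = 3.6875 gives g = -1.4819, negative; keep [3.625, 3.6875]

--+-+-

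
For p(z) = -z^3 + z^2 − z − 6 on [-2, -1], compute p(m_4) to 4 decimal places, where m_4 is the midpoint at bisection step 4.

0.4744

m = -1.5, p(m) = 1.125 (+); new bracket [-1.5, -1]
m = -1.25, p(m) = -1.234375 (−); new bracket [-1.5, -1.25]
m = -1.375, p(m) = -0.134766 (−); new bracket [-1.5, -1.375]
m = -1.4375, p(m) = 0.4744 (+); new bracket [-1.4375, -1.375]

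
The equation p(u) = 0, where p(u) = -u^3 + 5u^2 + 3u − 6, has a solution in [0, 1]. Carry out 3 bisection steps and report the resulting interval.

midpoint 0.5: p = -3.375 < 0 → [0.5, 1]
midpoint 0.75: p = -1.359375 < 0 → [0.75, 1]
midpoint 0.875: p = -0.216797 < 0 → [0.875, 1]

[0.875, 1]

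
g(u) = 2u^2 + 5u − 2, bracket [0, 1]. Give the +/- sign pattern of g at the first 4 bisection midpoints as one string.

+-+-

g(0.5) = 1 > 0, so the root lies in [0, 0.5]
g(0.25) = -0.625 < 0, so the root lies in [0.25, 0.5]
g(0.375) = 0.15625 > 0, so the root lies in [0.25, 0.375]
g(0.3125) = -0.2422 < 0, so the root lies in [0.3125, 0.375]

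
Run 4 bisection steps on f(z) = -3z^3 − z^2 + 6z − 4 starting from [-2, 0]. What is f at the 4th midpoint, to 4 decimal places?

1.0098

z = -1 gives f = -8, negative; keep [-2, -1]
z = -1.5 gives f = -5.125, negative; keep [-2, -1.5]
z = -1.75 gives f = -1.484375, negative; keep [-2, -1.75]
z = -1.875 gives f = 1.0098, positive; keep [-1.875, -1.75]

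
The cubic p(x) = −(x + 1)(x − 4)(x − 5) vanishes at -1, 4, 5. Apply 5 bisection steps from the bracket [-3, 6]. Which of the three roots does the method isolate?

-1

x = 1.5 gives p = -21.875, negative; keep [-3, 1.5]
x = -0.75 gives p = -6.828125, negative; keep [-3, -0.75]
x = -1.875 gives p = 35.341797, positive; keep [-1.875, -0.75]
x = -1.3125 gives p = 10.4797, positive; keep [-1.3125, -0.75]
x = -1.03125 gives p = 0.9483, positive; keep [-1.03125, -0.75]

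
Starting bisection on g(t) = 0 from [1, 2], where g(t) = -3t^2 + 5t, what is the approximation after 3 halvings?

m = 1.5, g(m) = 0.75 (+); new bracket [1.5, 2]
m = 1.75, g(m) = -0.4375 (−); new bracket [1.5, 1.75]
m = 1.625, g(m) = 0.203125 (+); new bracket [1.625, 1.75]

1.625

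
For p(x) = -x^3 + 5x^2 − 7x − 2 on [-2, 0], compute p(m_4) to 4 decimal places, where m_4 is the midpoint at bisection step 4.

midpoint -1: p = 11 > 0 → [-1, 0]
midpoint -0.5: p = 2.875 > 0 → [-0.5, 0]
midpoint -0.25: p = 0.078125 > 0 → [-0.25, 0]
midpoint -0.125: p = -1.0449 < 0 → [-0.25, -0.125]

-1.0449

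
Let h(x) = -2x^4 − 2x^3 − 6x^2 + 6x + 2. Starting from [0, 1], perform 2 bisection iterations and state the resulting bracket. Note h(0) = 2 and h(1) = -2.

[0.75, 1]

x = 0.5 gives h = 3.125, positive; keep [0.5, 1]
x = 0.75 gives h = 1.648438, positive; keep [0.75, 1]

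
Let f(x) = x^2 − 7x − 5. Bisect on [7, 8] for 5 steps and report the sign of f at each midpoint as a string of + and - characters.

m = 7.5, f(m) = -1.25 (−); new bracket [7.5, 8]
m = 7.75, f(m) = 0.8125 (+); new bracket [7.5, 7.75]
m = 7.625, f(m) = -0.234375 (−); new bracket [7.625, 7.75]
m = 7.6875, f(m) = 0.2852 (+); new bracket [7.625, 7.6875]
m = 7.65625, f(m) = 0.0244 (+); new bracket [7.625, 7.65625]

-+-++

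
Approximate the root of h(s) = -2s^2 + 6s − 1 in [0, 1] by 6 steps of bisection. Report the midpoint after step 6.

0.171875

s = 0.5 gives h = 1.5, positive; keep [0, 0.5]
s = 0.25 gives h = 0.375, positive; keep [0, 0.25]
s = 0.125 gives h = -0.28125, negative; keep [0.125, 0.25]
s = 0.1875 gives h = 0.0547, positive; keep [0.125, 0.1875]
s = 0.15625 gives h = -0.1113, negative; keep [0.15625, 0.1875]
s = 0.171875 gives h = -0.0278, negative; keep [0.171875, 0.1875]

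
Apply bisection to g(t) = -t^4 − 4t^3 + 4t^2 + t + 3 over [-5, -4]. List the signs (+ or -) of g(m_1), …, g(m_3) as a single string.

midpoint -4.5: g = 33.9375 > 0 → [-5, -4.5]
midpoint -4.75: g = 8.121094 > 0 → [-5, -4.75]
midpoint -4.875: g = -8.187744 < 0 → [-4.875, -4.75]

++-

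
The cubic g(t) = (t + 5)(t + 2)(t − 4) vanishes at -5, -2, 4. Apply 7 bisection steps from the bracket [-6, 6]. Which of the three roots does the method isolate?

4

midpoint 0: g = -40 < 0 → [0, 6]
midpoint 3: g = -40 < 0 → [3, 6]
midpoint 4.5: g = 30.875 > 0 → [3, 4.5]
midpoint 3.75: g = -12.5781 < 0 → [3.75, 4.5]
midpoint 4.125: g = 6.9863 > 0 → [3.75, 4.125]
midpoint 3.9375: g = -3.3167 < 0 → [3.9375, 4.125]
midpoint 4.03125: g = 1.7022 > 0 → [3.9375, 4.03125]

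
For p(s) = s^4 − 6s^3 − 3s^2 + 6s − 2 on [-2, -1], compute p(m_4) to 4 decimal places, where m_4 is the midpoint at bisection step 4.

1.4905

p(-1.5) = 7.5625 > 0, so the root lies in [-1.5, -1]
p(-1.25) = -0.027344 < 0, so the root lies in [-1.5, -1.25]
p(-1.375) = 3.250244 > 0, so the root lies in [-1.375, -1.25]
p(-1.3125) = 1.4905 > 0, so the root lies in [-1.3125, -1.25]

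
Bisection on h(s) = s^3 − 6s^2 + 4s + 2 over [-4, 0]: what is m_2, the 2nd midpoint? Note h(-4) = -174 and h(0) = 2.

-1

m = -2, h(m) = -38 (−); new bracket [-2, 0]
m = -1, h(m) = -9 (−); new bracket [-1, 0]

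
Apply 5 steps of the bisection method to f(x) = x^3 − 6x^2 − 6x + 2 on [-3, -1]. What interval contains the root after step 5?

[-1.125, -1.0625]

x = -2 gives f = -18, negative; keep [-2, -1]
x = -1.5 gives f = -5.875, negative; keep [-1.5, -1]
x = -1.25 gives f = -1.828125, negative; keep [-1.25, -1]
x = -1.125 gives f = -0.2676, negative; keep [-1.125, -1]
x = -1.0625 gives f = 0.4021, positive; keep [-1.125, -1.0625]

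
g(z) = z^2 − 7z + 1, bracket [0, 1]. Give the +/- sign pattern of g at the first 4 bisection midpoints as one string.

z = 0.5 gives g = -2.25, negative; keep [0, 0.5]
z = 0.25 gives g = -0.6875, negative; keep [0, 0.25]
z = 0.125 gives g = 0.140625, positive; keep [0.125, 0.25]
z = 0.1875 gives g = -0.2773, negative; keep [0.125, 0.1875]

--+-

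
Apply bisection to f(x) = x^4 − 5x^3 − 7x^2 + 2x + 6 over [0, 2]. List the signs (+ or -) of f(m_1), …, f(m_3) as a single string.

-++

f(1) = -3 < 0, so the root lies in [0, 1]
f(0.5) = 4.6875 > 0, so the root lies in [0.5, 1]
f(0.75) = 1.769531 > 0, so the root lies in [0.75, 1]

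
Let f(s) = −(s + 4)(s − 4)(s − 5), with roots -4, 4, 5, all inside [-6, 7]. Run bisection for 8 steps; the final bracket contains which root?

-4

m = 0.5, f(m) = -70.875 (−); new bracket [-6, 0.5]
m = -2.75, f(m) = -65.390625 (−); new bracket [-6, -2.75]
m = -4.375, f(m) = 29.443359 (+); new bracket [-4.375, -2.75]
m = -3.5625, f(m) = -28.3298 (−); new bracket [-4.375, -3.5625]
m = -3.96875, f(m) = -2.2334 (−); new bracket [-4.375, -3.96875]
m = -4.171875, f(m) = 12.8823 (+); new bracket [-4.171875, -3.96875]
m = -4.0703125, f(m) = 5.1469 (+); new bracket [-4.0703125, -3.96875]
m = -4.01953125, f(m) = 1.4127 (+); new bracket [-4.01953125, -3.96875]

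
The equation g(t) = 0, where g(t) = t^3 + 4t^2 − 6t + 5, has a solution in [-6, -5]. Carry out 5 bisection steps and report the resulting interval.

[-5.3125, -5.28125]

m = -5.5, g(m) = -7.375 (−); new bracket [-5.5, -5]
m = -5.25, g(m) = 2.046875 (+); new bracket [-5.5, -5.25]
m = -5.375, g(m) = -2.474609 (−); new bracket [-5.375, -5.25]
m = -5.3125, g(m) = -0.1672 (−); new bracket [-5.3125, -5.25]
m = -5.28125, g(m) = 0.9514 (+); new bracket [-5.3125, -5.28125]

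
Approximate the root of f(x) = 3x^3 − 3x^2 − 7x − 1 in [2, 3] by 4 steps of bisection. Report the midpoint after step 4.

2.1875

midpoint 2.5: f = 9.625 > 0 → [2, 2.5]
midpoint 2.25: f = 2.234375 > 0 → [2, 2.25]
midpoint 2.125: f = -0.634766 < 0 → [2.125, 2.25]
midpoint 2.1875: f = 0.7346 > 0 → [2.125, 2.1875]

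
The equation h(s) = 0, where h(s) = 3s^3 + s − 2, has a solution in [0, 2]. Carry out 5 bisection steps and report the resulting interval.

[0.6875, 0.75]

h(1) = 2 > 0, so the root lies in [0, 1]
h(0.5) = -1.125 < 0, so the root lies in [0.5, 1]
h(0.75) = 0.015625 > 0, so the root lies in [0.5, 0.75]
h(0.625) = -0.6426 < 0, so the root lies in [0.625, 0.75]
h(0.6875) = -0.3376 < 0, so the root lies in [0.6875, 0.75]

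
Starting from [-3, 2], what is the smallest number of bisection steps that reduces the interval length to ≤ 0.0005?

Width after n steps is 5/2^n. Need 2^n ≥ 5/0.0005 = 10000.
2^13 = 8192 < 10000 ≤ 2^14 = 16384, so n = 14.

14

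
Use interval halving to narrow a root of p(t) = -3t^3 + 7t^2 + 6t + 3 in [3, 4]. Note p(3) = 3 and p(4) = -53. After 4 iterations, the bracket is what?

[3.0625, 3.125]

m = 3.5, p(m) = -18.875 (−); new bracket [3, 3.5]
m = 3.25, p(m) = -6.546875 (−); new bracket [3, 3.25]
m = 3.125, p(m) = -1.443359 (−); new bracket [3, 3.125]
m = 3.0625, p(m) = 0.8586 (+); new bracket [3.0625, 3.125]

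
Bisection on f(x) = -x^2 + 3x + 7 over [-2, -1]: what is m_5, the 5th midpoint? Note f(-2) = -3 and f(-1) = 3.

f(-1.5) = 0.25 > 0, so the root lies in [-2, -1.5]
f(-1.75) = -1.3125 < 0, so the root lies in [-1.75, -1.5]
f(-1.625) = -0.515625 < 0, so the root lies in [-1.625, -1.5]
f(-1.5625) = -0.1289 < 0, so the root lies in [-1.5625, -1.5]
f(-1.53125) = 0.0615 > 0, so the root lies in [-1.5625, -1.53125]

-1.53125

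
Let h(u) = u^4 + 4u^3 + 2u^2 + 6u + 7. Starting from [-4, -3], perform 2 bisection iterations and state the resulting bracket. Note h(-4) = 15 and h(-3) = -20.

[-4, -3.75]

u = -3.5 gives h = -10.9375, negative; keep [-4, -3.5]
u = -3.75 gives h = -0.558594, negative; keep [-4, -3.75]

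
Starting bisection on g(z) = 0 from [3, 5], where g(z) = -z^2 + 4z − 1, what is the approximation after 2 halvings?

3.5

z = 4 gives g = -1, negative; keep [3, 4]
z = 3.5 gives g = 0.75, positive; keep [3.5, 4]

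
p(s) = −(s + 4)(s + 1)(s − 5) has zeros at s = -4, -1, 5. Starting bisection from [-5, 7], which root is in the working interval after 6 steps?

s = 1 gives p = 40, positive; keep [1, 7]
s = 4 gives p = 40, positive; keep [4, 7]
s = 5.5 gives p = -30.875, negative; keep [4, 5.5]
s = 4.75 gives p = 12.5781, positive; keep [4.75, 5.5]
s = 5.125 gives p = -6.9863, negative; keep [4.75, 5.125]
s = 4.9375 gives p = 3.3167, positive; keep [4.9375, 5.125]

5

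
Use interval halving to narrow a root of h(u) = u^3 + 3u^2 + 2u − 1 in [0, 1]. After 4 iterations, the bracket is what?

h(0.5) = 0.875 > 0, so the root lies in [0, 0.5]
h(0.25) = -0.296875 < 0, so the root lies in [0.25, 0.5]
h(0.375) = 0.224609 > 0, so the root lies in [0.25, 0.375]
h(0.3125) = -0.0515 < 0, so the root lies in [0.3125, 0.375]

[0.3125, 0.375]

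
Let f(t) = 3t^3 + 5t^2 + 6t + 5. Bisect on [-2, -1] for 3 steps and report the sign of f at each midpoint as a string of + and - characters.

f(-1.5) = -2.875 < 0, so the root lies in [-1.5, -1]
f(-1.25) = -0.546875 < 0, so the root lies in [-1.25, -1]
f(-1.125) = 0.306641 > 0, so the root lies in [-1.25, -1.125]

--+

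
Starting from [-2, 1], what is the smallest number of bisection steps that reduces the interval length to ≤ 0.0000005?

23

Width after n steps is 3/2^n. Need 2^n ≥ 3/0.0000005 = 6000000.
2^22 = 4194304 < 6000000 ≤ 2^23 = 8388608, so n = 23.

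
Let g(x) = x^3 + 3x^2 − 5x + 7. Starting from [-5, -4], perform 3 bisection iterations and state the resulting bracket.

[-4.5, -4.375]

x = -4.5 gives g = -0.875, negative; keep [-4.5, -4]
x = -4.25 gives g = 5.671875, positive; keep [-4.5, -4.25]
x = -4.375 gives g = 2.556641, positive; keep [-4.5, -4.375]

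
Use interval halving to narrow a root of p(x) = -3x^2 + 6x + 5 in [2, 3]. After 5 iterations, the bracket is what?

[2.625, 2.65625]

p(2.5) = 1.25 > 0, so the root lies in [2.5, 3]
p(2.75) = -1.1875 < 0, so the root lies in [2.5, 2.75]
p(2.625) = 0.078125 > 0, so the root lies in [2.625, 2.75]
p(2.6875) = -0.543 < 0, so the root lies in [2.625, 2.6875]
p(2.65625) = -0.2295 < 0, so the root lies in [2.625, 2.65625]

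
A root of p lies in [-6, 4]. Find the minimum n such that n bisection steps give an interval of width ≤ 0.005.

11

Width after n steps is 10/2^n. Need 2^n ≥ 10/0.005 = 2000.
2^10 = 1024 < 2000 ≤ 2^11 = 2048, so n = 11.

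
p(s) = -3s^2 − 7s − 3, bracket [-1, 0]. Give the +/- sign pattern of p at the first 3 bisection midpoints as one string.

midpoint -0.5: p = -0.25 < 0 → [-1, -0.5]
midpoint -0.75: p = 0.5625 > 0 → [-0.75, -0.5]
midpoint -0.625: p = 0.203125 > 0 → [-0.625, -0.5]

-++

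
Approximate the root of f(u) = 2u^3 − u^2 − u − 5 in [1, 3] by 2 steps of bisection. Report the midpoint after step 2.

1.5

f(2) = 5 > 0, so the root lies in [1, 2]
f(1.5) = -2 < 0, so the root lies in [1.5, 2]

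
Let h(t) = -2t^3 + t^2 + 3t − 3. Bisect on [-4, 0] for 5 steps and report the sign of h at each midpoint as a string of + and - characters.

+-+--

t = -2 gives h = 11, positive; keep [-2, 0]
t = -1 gives h = -3, negative; keep [-2, -1]
t = -1.5 gives h = 1.5, positive; keep [-1.5, -1]
t = -1.25 gives h = -1.2812, negative; keep [-1.5, -1.25]
t = -1.375 gives h = -0.0352, negative; keep [-1.5, -1.375]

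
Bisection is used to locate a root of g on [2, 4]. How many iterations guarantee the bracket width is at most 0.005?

9

Width after n steps is 2/2^n. Need 2^n ≥ 2/0.005 = 400.
2^8 = 256 < 400 ≤ 2^9 = 512, so n = 9.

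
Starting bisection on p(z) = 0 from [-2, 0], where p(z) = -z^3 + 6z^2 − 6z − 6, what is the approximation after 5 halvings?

m = -1, p(m) = 7 (+); new bracket [-1, 0]
m = -0.5, p(m) = -1.375 (−); new bracket [-1, -0.5]
m = -0.75, p(m) = 2.296875 (+); new bracket [-0.75, -0.5]
m = -0.625, p(m) = 0.3379 (+); new bracket [-0.625, -0.5]
m = -0.5625, p(m) = -0.5486 (−); new bracket [-0.625, -0.5625]

-0.5625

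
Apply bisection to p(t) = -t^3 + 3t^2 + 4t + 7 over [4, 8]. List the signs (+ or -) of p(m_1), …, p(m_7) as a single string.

---+--+

t = 6 gives p = -77, negative; keep [4, 6]
t = 5 gives p = -23, negative; keep [4, 5]
t = 4.5 gives p = -5.375, negative; keep [4, 4.5]
t = 4.25 gives p = 1.4219, positive; keep [4.25, 4.5]
t = 4.375 gives p = -1.8184, negative; keep [4.25, 4.375]
t = 4.3125 gives p = -0.1594, negative; keep [4.25, 4.3125]
t = 4.28125 gives p = 0.6408, positive; keep [4.28125, 4.3125]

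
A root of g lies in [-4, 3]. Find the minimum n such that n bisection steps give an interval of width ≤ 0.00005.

Width after n steps is 7/2^n. Need 2^n ≥ 7/0.00005 = 140000.
2^17 = 131072 < 140000 ≤ 2^18 = 262144, so n = 18.

18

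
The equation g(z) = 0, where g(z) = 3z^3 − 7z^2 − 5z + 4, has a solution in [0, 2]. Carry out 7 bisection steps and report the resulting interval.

midpoint 1: g = -5 < 0 → [0, 1]
midpoint 0.5: g = 0.125 > 0 → [0.5, 1]
midpoint 0.75: g = -2.421875 < 0 → [0.5, 0.75]
midpoint 0.625: g = -1.127 < 0 → [0.5, 0.625]
midpoint 0.5625: g = -0.4934 < 0 → [0.5, 0.5625]
midpoint 0.53125: g = -0.182 < 0 → [0.5, 0.53125]
midpoint 0.515625: g = -0.0279 < 0 → [0.5, 0.515625]

[0.5, 0.515625]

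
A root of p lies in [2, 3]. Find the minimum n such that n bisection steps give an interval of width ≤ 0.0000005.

21

Width after n steps is 1/2^n. Need 2^n ≥ 1/0.0000005 = 2000000.
2^20 = 1048576 < 2000000 ≤ 2^21 = 2097152, so n = 21.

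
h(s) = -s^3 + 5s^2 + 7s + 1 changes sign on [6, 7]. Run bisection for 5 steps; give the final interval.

m = 6.5, h(m) = -16.875 (−); new bracket [6, 6.5]
m = 6.25, h(m) = -4.078125 (−); new bracket [6, 6.25]
m = 6.125, h(m) = 1.669922 (+); new bracket [6.125, 6.25]
m = 6.1875, h(m) = -1.1511 (−); new bracket [6.125, 6.1875]
m = 6.15625, h(m) = 0.2726 (+); new bracket [6.15625, 6.1875]

[6.15625, 6.1875]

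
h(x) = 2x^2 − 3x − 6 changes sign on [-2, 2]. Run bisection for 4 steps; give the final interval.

[-1.25, -1]

midpoint 0: h = -6 < 0 → [-2, 0]
midpoint -1: h = -1 < 0 → [-2, -1]
midpoint -1.5: h = 3 > 0 → [-1.5, -1]
midpoint -1.25: h = 0.875 > 0 → [-1.25, -1]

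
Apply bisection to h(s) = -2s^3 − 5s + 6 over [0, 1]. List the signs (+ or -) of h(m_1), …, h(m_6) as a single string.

s = 0.5 gives h = 3.25, positive; keep [0.5, 1]
s = 0.75 gives h = 1.40625, positive; keep [0.75, 1]
s = 0.875 gives h = 0.285156, positive; keep [0.875, 1]
s = 0.9375 gives h = -0.3354, negative; keep [0.875, 0.9375]
s = 0.90625 gives h = -0.0198, negative; keep [0.875, 0.90625]
s = 0.890625 gives h = 0.134, positive; keep [0.890625, 0.90625]

+++--+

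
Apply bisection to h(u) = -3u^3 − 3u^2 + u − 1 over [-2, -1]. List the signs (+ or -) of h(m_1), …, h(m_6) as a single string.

h(-1.5) = 0.875 > 0, so the root lies in [-1.5, -1]
h(-1.25) = -1.078125 < 0, so the root lies in [-1.5, -1.25]
h(-1.375) = -0.248047 < 0, so the root lies in [-1.5, -1.375]
h(-1.4375) = 0.2747 > 0, so the root lies in [-1.4375, -1.375]
h(-1.40625) = 0.0039 > 0, so the root lies in [-1.40625, -1.375]
h(-1.390625) = -0.1244 < 0, so the root lies in [-1.40625, -1.390625]

+--++-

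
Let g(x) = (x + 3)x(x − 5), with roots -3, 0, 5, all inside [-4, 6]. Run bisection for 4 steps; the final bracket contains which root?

5

x = 1 gives g = -16, negative; keep [1, 6]
x = 3.5 gives g = -34.125, negative; keep [3.5, 6]
x = 4.75 gives g = -9.203125, negative; keep [4.75, 6]
x = 5.375 gives g = 16.8809, positive; keep [4.75, 5.375]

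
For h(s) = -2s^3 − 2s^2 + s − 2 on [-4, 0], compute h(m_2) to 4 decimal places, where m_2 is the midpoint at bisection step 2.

-3.0000

midpoint -2: h = 4 > 0 → [-2, 0]
midpoint -1: h = -3 < 0 → [-2, -1]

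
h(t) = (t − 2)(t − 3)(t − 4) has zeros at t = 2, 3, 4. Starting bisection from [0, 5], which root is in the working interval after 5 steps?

t = 2.5 gives h = 0.375, positive; keep [0, 2.5]
t = 1.25 gives h = -3.609375, negative; keep [1.25, 2.5]
t = 1.875 gives h = -0.298828, negative; keep [1.875, 2.5]
t = 2.1875 gives h = 0.2761, positive; keep [1.875, 2.1875]
t = 2.03125 gives h = 0.0596, positive; keep [1.875, 2.03125]

2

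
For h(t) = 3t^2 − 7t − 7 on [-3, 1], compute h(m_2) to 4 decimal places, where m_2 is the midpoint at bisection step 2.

t = -1 gives h = 3, positive; keep [-1, 1]
t = 0 gives h = -7, negative; keep [-1, 0]

-7.0000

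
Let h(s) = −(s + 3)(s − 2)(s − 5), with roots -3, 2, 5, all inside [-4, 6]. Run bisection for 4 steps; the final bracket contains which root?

-3

s = 1 gives h = -16, negative; keep [-4, 1]
s = -1.5 gives h = -34.125, negative; keep [-4, -1.5]
s = -2.75 gives h = -9.203125, negative; keep [-4, -2.75]
s = -3.375 gives h = 16.8809, positive; keep [-3.375, -2.75]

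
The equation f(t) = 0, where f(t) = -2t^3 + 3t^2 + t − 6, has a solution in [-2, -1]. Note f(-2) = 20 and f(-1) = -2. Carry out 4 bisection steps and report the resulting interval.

f(-1.5) = 6 > 0, so the root lies in [-1.5, -1]
f(-1.25) = 1.34375 > 0, so the root lies in [-1.25, -1]
f(-1.125) = -0.480469 < 0, so the root lies in [-1.25, -1.125]
f(-1.1875) = 0.3921 > 0, so the root lies in [-1.1875, -1.125]

[-1.1875, -1.125]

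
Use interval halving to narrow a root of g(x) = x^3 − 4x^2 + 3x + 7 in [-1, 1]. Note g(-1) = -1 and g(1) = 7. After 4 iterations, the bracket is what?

m = 0, g(m) = 7 (+); new bracket [-1, 0]
m = -0.5, g(m) = 4.375 (+); new bracket [-1, -0.5]
m = -0.75, g(m) = 2.078125 (+); new bracket [-1, -0.75]
m = -0.875, g(m) = 0.6426 (+); new bracket [-1, -0.875]

[-1, -0.875]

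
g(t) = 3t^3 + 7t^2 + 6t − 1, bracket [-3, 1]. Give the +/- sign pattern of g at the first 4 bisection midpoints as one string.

m = -1, g(m) = -3 (−); new bracket [-1, 1]
m = 0, g(m) = -1 (−); new bracket [0, 1]
m = 0.5, g(m) = 4.125 (+); new bracket [0, 0.5]
m = 0.25, g(m) = 0.9844 (+); new bracket [0, 0.25]

--++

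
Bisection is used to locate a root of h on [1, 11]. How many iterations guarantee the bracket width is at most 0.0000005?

25

Width after n steps is 10/2^n. Need 2^n ≥ 10/0.0000005 = 20000000.
2^24 = 16777216 < 20000000 ≤ 2^25 = 33554432, so n = 25.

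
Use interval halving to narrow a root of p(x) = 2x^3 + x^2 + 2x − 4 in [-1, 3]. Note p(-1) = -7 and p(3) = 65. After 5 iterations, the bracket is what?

x = 1 gives p = 1, positive; keep [-1, 1]
x = 0 gives p = -4, negative; keep [0, 1]
x = 0.5 gives p = -2.5, negative; keep [0.5, 1]
x = 0.75 gives p = -1.0938, negative; keep [0.75, 1]
x = 0.875 gives p = -0.1445, negative; keep [0.875, 1]

[0.875, 1]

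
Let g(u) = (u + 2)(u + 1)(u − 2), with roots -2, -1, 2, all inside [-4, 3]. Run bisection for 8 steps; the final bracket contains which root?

2

m = -0.5, g(m) = -1.875 (−); new bracket [-0.5, 3]
m = 1.25, g(m) = -5.484375 (−); new bracket [1.25, 3]
m = 2.125, g(m) = 1.611328 (+); new bracket [1.25, 2.125]
m = 1.6875, g(m) = -3.0969 (−); new bracket [1.6875, 2.125]
m = 1.90625, g(m) = -1.0643 (−); new bracket [1.90625, 2.125]
m = 2.015625, g(m) = 0.1892 (+); new bracket [1.90625, 2.015625]
m = 1.9609375, g(m) = -0.4581 (−); new bracket [1.9609375, 2.015625]
m = 1.98828125, g(m) = -0.1397 (−); new bracket [1.98828125, 2.015625]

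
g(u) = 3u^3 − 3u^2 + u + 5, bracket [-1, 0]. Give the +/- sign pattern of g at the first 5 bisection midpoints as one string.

m = -0.5, g(m) = 3.375 (+); new bracket [-1, -0.5]
m = -0.75, g(m) = 1.296875 (+); new bracket [-1, -0.75]
m = -0.875, g(m) = -0.181641 (−); new bracket [-0.875, -0.75]
m = -0.8125, g(m) = 0.5979 (+); new bracket [-0.875, -0.8125]
m = -0.84375, g(m) = 0.2185 (+); new bracket [-0.875, -0.84375]

++-++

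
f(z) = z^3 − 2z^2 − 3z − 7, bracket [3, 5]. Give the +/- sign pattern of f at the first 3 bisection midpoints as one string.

z = 4 gives f = 13, positive; keep [3, 4]
z = 3.5 gives f = 0.875, positive; keep [3, 3.5]
z = 3.25 gives f = -3.546875, negative; keep [3.25, 3.5]

++-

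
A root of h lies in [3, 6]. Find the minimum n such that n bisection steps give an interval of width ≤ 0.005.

Width after n steps is 3/2^n. Need 2^n ≥ 3/0.005 = 600.
2^9 = 512 < 600 ≤ 2^10 = 1024, so n = 10.

10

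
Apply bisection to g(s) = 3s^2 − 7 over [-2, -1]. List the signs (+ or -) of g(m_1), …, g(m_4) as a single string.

-+++

midpoint -1.5: g = -0.25 < 0 → [-2, -1.5]
midpoint -1.75: g = 2.1875 > 0 → [-1.75, -1.5]
midpoint -1.625: g = 0.921875 > 0 → [-1.625, -1.5]
midpoint -1.5625: g = 0.3242 > 0 → [-1.5625, -1.5]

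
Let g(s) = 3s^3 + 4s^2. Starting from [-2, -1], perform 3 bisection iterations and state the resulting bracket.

[-1.375, -1.25]

midpoint -1.5: g = -1.125 < 0 → [-1.5, -1]
midpoint -1.25: g = 0.390625 > 0 → [-1.5, -1.25]
midpoint -1.375: g = -0.236328 < 0 → [-1.375, -1.25]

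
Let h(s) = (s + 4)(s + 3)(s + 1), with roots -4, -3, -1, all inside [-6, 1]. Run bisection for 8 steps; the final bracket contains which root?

-1

h(-2.5) = -1.125 < 0, so the root lies in [-2.5, 1]
h(-0.75) = 1.828125 > 0, so the root lies in [-2.5, -0.75]
h(-1.625) = -2.041016 < 0, so the root lies in [-1.625, -0.75]
h(-1.1875) = -0.9558 < 0, so the root lies in [-1.1875, -0.75]
h(-0.96875) = 0.1924 > 0, so the root lies in [-1.1875, -0.96875]
h(-1.078125) = -0.4387 < 0, so the root lies in [-1.078125, -0.96875]
h(-1.0234375) = -0.1379 < 0, so the root lies in [-1.0234375, -0.96875]
h(-0.99609375) = 0.0235 > 0, so the root lies in [-1.0234375, -0.99609375]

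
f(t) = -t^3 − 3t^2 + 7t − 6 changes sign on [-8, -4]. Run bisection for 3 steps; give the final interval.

midpoint -6: f = 60 > 0 → [-6, -4]
midpoint -5: f = 9 > 0 → [-5, -4]
midpoint -4.5: f = -7.125 < 0 → [-5, -4.5]

[-5, -4.5]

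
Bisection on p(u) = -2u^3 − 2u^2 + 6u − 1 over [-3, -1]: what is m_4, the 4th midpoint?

midpoint -2: p = -5 < 0 → [-3, -2]
midpoint -2.5: p = 2.75 > 0 → [-2.5, -2]
midpoint -2.25: p = -1.84375 < 0 → [-2.5, -2.25]
midpoint -2.375: p = 0.2617 > 0 → [-2.375, -2.25]

-2.375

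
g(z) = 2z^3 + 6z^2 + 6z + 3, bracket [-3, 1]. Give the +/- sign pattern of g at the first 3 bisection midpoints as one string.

g(-1) = 1 > 0, so the root lies in [-3, -1]
g(-2) = -1 < 0, so the root lies in [-2, -1]
g(-1.5) = 0.75 > 0, so the root lies in [-2, -1.5]

+-+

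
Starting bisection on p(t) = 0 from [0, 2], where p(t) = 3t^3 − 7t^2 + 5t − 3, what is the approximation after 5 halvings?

m = 1, p(m) = -2 (−); new bracket [1, 2]
m = 1.5, p(m) = -1.125 (−); new bracket [1.5, 2]
m = 1.75, p(m) = 0.390625 (+); new bracket [1.5, 1.75]
m = 1.625, p(m) = -0.4863 (−); new bracket [1.625, 1.75]
m = 1.6875, p(m) = -0.0798 (−); new bracket [1.6875, 1.75]

1.6875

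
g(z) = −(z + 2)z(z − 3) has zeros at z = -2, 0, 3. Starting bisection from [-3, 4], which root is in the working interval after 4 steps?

3

midpoint 0.5: g = 3.125 > 0 → [0.5, 4]
midpoint 2.25: g = 7.171875 > 0 → [2.25, 4]
midpoint 3.125: g = -2.001953 < 0 → [2.25, 3.125]
midpoint 2.6875: g = 3.9368 > 0 → [2.6875, 3.125]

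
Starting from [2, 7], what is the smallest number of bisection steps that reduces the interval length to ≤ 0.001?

13

Width after n steps is 5/2^n. Need 2^n ≥ 5/0.001 = 5000.
2^12 = 4096 < 5000 ≤ 2^13 = 8192, so n = 13.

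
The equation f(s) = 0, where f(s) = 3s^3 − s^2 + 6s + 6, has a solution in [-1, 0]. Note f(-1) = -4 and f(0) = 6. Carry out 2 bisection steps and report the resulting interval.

midpoint -0.5: f = 2.375 > 0 → [-1, -0.5]
midpoint -0.75: f = -0.328125 < 0 → [-0.75, -0.5]

[-0.75, -0.5]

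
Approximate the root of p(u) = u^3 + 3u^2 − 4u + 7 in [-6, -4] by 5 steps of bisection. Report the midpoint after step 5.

-4.3125

midpoint -5: p = -23 < 0 → [-5, -4]
midpoint -4.5: p = -5.375 < 0 → [-4.5, -4]
midpoint -4.25: p = 1.421875 > 0 → [-4.5, -4.25]
midpoint -4.375: p = -1.8184 < 0 → [-4.375, -4.25]
midpoint -4.3125: p = -0.1594 < 0 → [-4.3125, -4.25]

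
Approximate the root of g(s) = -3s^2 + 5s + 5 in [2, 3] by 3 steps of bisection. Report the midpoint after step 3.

2.375

g(2.5) = -1.25 < 0, so the root lies in [2, 2.5]
g(2.25) = 1.0625 > 0, so the root lies in [2.25, 2.5]
g(2.375) = -0.046875 < 0, so the root lies in [2.25, 2.375]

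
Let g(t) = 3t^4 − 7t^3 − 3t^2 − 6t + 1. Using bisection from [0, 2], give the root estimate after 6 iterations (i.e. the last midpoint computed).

0.15625

m = 1, g(m) = -12 (−); new bracket [0, 1]
m = 0.5, g(m) = -3.4375 (−); new bracket [0, 0.5]
m = 0.25, g(m) = -0.785156 (−); new bracket [0, 0.25]
m = 0.125, g(m) = 0.1902 (+); new bracket [0.125, 0.25]
m = 0.1875, g(m) = -0.2729 (−); new bracket [0.125, 0.1875]
m = 0.15625, g(m) = -0.0357 (−); new bracket [0.125, 0.15625]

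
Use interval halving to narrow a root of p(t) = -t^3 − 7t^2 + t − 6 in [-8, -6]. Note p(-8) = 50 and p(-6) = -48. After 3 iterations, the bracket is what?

m = -7, p(m) = -13 (−); new bracket [-8, -7]
m = -7.5, p(m) = 14.625 (+); new bracket [-7.5, -7]
m = -7.25, p(m) = -0.109375 (−); new bracket [-7.5, -7.25]

[-7.5, -7.25]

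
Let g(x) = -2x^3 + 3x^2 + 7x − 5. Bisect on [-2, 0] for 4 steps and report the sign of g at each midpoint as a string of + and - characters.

m = -1, g(m) = -7 (−); new bracket [-2, -1]
m = -1.5, g(m) = -2 (−); new bracket [-2, -1.5]
m = -1.75, g(m) = 2.65625 (+); new bracket [-1.75, -1.5]
m = -1.625, g(m) = 0.1289 (+); new bracket [-1.625, -1.5]

--++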